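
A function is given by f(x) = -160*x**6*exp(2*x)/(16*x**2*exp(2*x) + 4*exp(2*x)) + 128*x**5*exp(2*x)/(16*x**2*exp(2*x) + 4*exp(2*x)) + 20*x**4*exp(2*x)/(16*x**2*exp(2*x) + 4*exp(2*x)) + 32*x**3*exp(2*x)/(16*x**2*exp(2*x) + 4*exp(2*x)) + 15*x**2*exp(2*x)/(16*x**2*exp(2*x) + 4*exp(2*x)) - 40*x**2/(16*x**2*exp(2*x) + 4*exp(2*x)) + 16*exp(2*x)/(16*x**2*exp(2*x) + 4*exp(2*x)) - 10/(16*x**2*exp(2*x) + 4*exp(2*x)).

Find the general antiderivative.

F(x) = (-8*x**5*exp(2*x) + 8*x**4*exp(2*x) + 5*x**3*exp(2*x) + 8*exp(2*x)*atan(2*x) + 5)*exp(-2*x)/4 + C

The integrand splits into summands that can be handled one at a time.
Check: d/dx[(-8*x**5*exp(2*x) + 8*x**4*exp(2*x) + 5*x**3*exp(2*x) + 8*exp(2*x)*atan(2*x) + 5)*exp(-2*x)/4] = (-160*x**6*exp(2*x) + 128*x**5*exp(2*x) + 20*x**4*exp(2*x) + 32*x**3*exp(2*x) + 15*x**2*exp(2*x) - 40*x**2 + 16*exp(2*x) - 10)/(16*x**2*exp(2*x) + 4*exp(2*x)), which equals f(x).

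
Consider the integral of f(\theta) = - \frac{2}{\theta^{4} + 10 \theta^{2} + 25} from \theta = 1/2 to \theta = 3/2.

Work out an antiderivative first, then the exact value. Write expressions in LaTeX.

A first test for any F(\theta): its \theta-derivative must equal f(\theta) identically.
F(\theta) = - \frac{\sqrt{5} \theta^{2} \operatorname{atan}{\left(\frac{\sqrt{5} \theta}{5} \right)} + 5 \theta + 5 \sqrt{5} \operatorname{atan}{\left(\frac{\sqrt{5} \theta}{5} \right)}}{25 \left(\theta^{2} + 5\right)} is an antiderivative of f.
Check: d/d\theta[- \frac{\sqrt{5} \theta^{2} \operatorname{atan}{\left(\frac{\sqrt{5} \theta}{5} \right)} + 5 \theta + 5 \sqrt{5} \operatorname{atan}{\left(\frac{\sqrt{5} \theta}{5} \right)}}{25 \left(\theta^{2} + 5\right)}] = - \frac{2}{\theta^{4} + 10 \theta^{2} + 25} = f(\theta).
F(3/2) = - \frac{\sqrt{5} \operatorname{atan}{\left(\frac{3 \sqrt{5}}{10} \right)}}{25} - \frac{6}{145}; F(1/2) = - \frac{\sqrt{5} \operatorname{atan}{\left(\frac{\sqrt{5}}{10} \right)}}{25} - \frac{2}{105}.
Integral = F(3/2) - F(1/2) = - \frac{\sqrt{5} \operatorname{atan}{\left(\frac{3 \sqrt{5}}{10} \right)}}{25} - \frac{68}{3045} + \frac{\sqrt{5} \operatorname{atan}{\left(\frac{\sqrt{5}}{10} \right)}}{25}.

Antiderivative: F(\theta) = - \frac{\sqrt{5} \theta^{2} \operatorname{atan}{\left(\frac{\sqrt{5} \theta}{5} \right)} + 5 \theta + 5 \sqrt{5} \operatorname{atan}{\left(\frac{\sqrt{5} \theta}{5} \right)}}{25 \left(\theta^{2} + 5\right)}; value = - \frac{\sqrt{5} \operatorname{atan}{\left(\frac{3 \sqrt{5}}{10} \right)}}{25} - \frac{68}{3045} + \frac{\sqrt{5} \operatorname{atan}{\left(\frac{\sqrt{5}}{10} \right)}}{25}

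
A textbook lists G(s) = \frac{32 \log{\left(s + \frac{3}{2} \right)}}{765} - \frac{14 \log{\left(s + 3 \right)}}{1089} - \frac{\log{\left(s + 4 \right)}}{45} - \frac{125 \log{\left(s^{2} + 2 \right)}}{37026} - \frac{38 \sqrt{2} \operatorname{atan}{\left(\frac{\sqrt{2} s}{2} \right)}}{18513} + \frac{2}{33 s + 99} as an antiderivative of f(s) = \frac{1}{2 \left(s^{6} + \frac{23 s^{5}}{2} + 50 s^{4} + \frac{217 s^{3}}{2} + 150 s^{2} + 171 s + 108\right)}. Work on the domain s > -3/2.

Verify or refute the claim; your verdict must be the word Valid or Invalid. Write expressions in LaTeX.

d/ds[G] = \frac{2}{2 s^{6} + 23 s^{5} + 100 s^{4} + 217 s^{3} + 300 s^{2} + 342 s + 216}
d/ds[G] - f(s) = \frac{1}{2 s^{6} + 23 s^{5} + 100 s^{4} + 217 s^{3} + 300 s^{2} + 342 s + 216} != 0.

Invalid: d/ds[G] - f = \frac{1}{2 s^{6} + 23 s^{5} + 100 s^{4} + 217 s^{3} + 300 s^{2} + 342 s + 216}, which is not 0.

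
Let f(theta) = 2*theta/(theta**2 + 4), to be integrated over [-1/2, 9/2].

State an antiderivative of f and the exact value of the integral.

f matches the chain-rule pattern g'(h)*h' with inner function h(theta) = 3*theta**2/2 + 6; substituting u = h(theta) collapses the integral.
F(theta) = log(3*theta**2/2 + 6) is an antiderivative of f.
Check: d/dtheta[log(3*theta**2/2 + 6)] = 2*theta/(theta**2 + 4) = f(theta).
F(9/2) = log(291/8); F(-1/2) = log(51/8).
Integral = F(9/2) - F(-1/2) = -log(51/8) + log(291/8).

Antiderivative: F(theta) = log(3*theta**2/2 + 6); value = -log(51/8) + log(291/8)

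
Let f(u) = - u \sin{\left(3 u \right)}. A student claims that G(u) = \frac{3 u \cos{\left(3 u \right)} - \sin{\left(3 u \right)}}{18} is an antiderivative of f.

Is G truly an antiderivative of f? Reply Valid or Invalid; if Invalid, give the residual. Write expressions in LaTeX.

Invalid: d/du[G] - f = \frac{u \sin{\left(3 u \right)}}{2}, which is not 0.

d/du[G] = - \frac{u \sin{\left(3 u \right)}}{2}
d/du[G] - f(u) = \frac{u \sin{\left(3 u \right)}}{2} != 0.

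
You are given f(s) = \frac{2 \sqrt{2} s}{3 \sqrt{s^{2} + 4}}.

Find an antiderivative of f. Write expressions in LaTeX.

An antiderivative is F(s) = \frac{2 \sqrt{2} \sqrt{s^{2} + 4}}{3}.

The substitution u = \frac{s^{2}}{2} + 2 works: f is exactly (dF/du)*(du/ds) for that inner function.
Check: d/ds[\frac{2 \sqrt{2} \sqrt{s^{2} + 4}}{3}] = \frac{2 \sqrt{2} s}{3 \sqrt{s^{2} + 4}} = f(s).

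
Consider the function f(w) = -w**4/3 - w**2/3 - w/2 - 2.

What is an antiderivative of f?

An antiderivative is F(w) = -w**5/15 - w**3/9 - w**2/4 - 2*w.

Integrate term by term and add the pieces.
Check: d/dw[-w**5/15 - w**3/9 - w**2/4 - 2*w] = -w**4/3 - w**2/3 - w/2 - 2 = f(w).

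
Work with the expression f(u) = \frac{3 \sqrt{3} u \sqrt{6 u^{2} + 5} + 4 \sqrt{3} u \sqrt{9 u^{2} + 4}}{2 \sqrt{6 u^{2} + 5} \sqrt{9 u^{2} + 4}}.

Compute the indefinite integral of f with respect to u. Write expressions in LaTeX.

F(u) = \frac{\sqrt{3} \left(2 \sqrt{6 u^{2} + 5} + \sqrt{9 u^{2} + 4}\right)}{6} + C

Since d/du undoes antidifferentiation here, F'(u) = f(u) is required of F(u).
Check: d/du[\frac{\sqrt{3} \left(2 \sqrt{6 u^{2} + 5} + \sqrt{9 u^{2} + 4}\right)}{6}] = \frac{3 \sqrt{3} u \sqrt{6 u^{2} + 5} + 4 \sqrt{3} u \sqrt{9 u^{2} + 4}}{2 \sqrt{6 u^{2} + 5} \sqrt{9 u^{2} + 4}} = f(u).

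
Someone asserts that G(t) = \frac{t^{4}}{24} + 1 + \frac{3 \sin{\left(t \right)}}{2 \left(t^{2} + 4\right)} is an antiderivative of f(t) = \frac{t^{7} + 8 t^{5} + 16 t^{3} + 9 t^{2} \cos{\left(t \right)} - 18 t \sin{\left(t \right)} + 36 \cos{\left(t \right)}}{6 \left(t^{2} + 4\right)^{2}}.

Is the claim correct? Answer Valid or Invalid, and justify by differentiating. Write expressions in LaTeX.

Valid - differentiating G returns exactly f.

d/dt[G] = \frac{t^{7} + 8 t^{5} + 16 t^{3} + 9 t^{2} \cos{\left(t \right)} - 18 t \sin{\left(t \right)} + 36 \cos{\left(t \right)}}{6 t^{4} + 48 t^{2} + 96}
This equals f(t) exactly, so the claim holds.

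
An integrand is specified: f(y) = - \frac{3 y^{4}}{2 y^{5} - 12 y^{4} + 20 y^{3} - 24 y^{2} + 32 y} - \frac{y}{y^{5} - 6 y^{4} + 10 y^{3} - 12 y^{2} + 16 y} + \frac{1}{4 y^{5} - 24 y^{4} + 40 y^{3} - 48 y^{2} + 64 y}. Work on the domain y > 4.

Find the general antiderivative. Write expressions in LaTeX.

F(y) = - \frac{- 3 \log{\left(y \right)} + 517 \log{\left(y - 4 \right)} - 206 \log{\left(y - 2 \right)} - 10 \log{\left(y^{2} + 2 \right)} + 36 \sqrt{2} \operatorname{atan}{\left(\frac{\sqrt{2} y}{2} \right)}}{192} + C

The denominator factors as 4 y \left(y - 4\right) \left(y - 2\right) \left(y^{2} + 2\right); partial fractions split f into directly integrable pieces: \frac{5 y - 18}{48 \left(y^{2} + 2\right)} + \frac{103}{96 \left(y - 2\right)} - \frac{517}{192 \left(y - 4\right)} + \frac{1}{64 y}.
Check: d/dy[- \frac{- 3 \log{\left(y \right)} + 517 \log{\left(y - 4 \right)} - 206 \log{\left(y - 2 \right)} - 10 \log{\left(y^{2} + 2 \right)} + 36 \sqrt{2} \operatorname{atan}{\left(\frac{\sqrt{2} y}{2} \right)}}{192}] = \frac{- 6 y^{4} - 4 y + 1}{4 y^{5} - 24 y^{4} + 40 y^{3} - 48 y^{2} + 64 y}, which equals f(y).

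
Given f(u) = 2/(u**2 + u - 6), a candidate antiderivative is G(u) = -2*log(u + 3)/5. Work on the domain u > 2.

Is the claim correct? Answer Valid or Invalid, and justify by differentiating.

Invalid: d/du[G] - f = -2/(5*u - 10), which is not 0.

d/du[G] = -2/(5*u + 15)
d/du[G] - f(u) = -2/(5*u - 10) != 0.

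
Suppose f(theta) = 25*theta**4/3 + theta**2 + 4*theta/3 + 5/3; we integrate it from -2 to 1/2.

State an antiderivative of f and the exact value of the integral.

Antiderivative: F(theta) = 5*theta**5/3 + theta**3/3 + 2*theta**2/3 + 5*theta/3; value = 5545/96

The integrand splits into summands that can be handled one at a time.
F(theta) = 5*theta**5/3 + theta**3/3 + 2*theta**2/3 + 5*theta/3 is an antiderivative of f.
Check: d/dtheta[5*theta**5/3 + theta**3/3 + 2*theta**2/3 + 5*theta/3] = 25*theta**4/3 + theta**2 + 4*theta/3 + 5/3 = f(theta).
F(1/2) = 35/32; F(-2) = -170/3.
Integral = F(1/2) - F(-2) = 5545/96.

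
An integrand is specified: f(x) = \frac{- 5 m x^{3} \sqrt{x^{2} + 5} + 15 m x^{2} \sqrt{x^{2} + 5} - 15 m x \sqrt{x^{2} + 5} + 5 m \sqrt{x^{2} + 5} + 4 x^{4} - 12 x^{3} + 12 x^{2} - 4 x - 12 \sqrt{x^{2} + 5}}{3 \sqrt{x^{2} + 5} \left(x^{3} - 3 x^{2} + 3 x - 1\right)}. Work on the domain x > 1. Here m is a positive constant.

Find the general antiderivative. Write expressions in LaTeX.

Recover f(x) by differentiating a candidate F(x); any mismatch rules it out.
Check: d/dx[- \frac{5 m x^{3} - 10 m x^{2} + 5 m x - 4 x^{2} \sqrt{x^{2} + 5} + 8 x \sqrt{x^{2} + 5} - 4 \sqrt{x^{2} + 5} - 6}{3 \left(x - 1\right)^{2}}] = \frac{- 5 m x^{3} \sqrt{x^{2} + 5} + 15 m x^{2} \sqrt{x^{2} + 5} - 15 m x \sqrt{x^{2} + 5} + 5 m \sqrt{x^{2} + 5} + 4 x^{4} - 12 x^{3} + 12 x^{2} - 4 x - 12 \sqrt{x^{2} + 5}}{3 x^{3} \sqrt{x^{2} + 5} - 9 x^{2} \sqrt{x^{2} + 5} + 9 x \sqrt{x^{2} + 5} - 3 \sqrt{x^{2} + 5}}, which equals f(x).

F(x) = - \frac{5 m x^{3} - 10 m x^{2} + 5 m x - 4 x^{2} \sqrt{x^{2} + 5} + 8 x \sqrt{x^{2} + 5} - 4 \sqrt{x^{2} + 5} - 6}{3 \left(x - 1\right)^{2}} + C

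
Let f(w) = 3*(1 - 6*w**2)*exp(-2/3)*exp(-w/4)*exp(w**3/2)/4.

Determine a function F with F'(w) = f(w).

The substitution u = w**3/2 - w/4 - 2/3 works: f is exactly (dF/du)*(du/dw) for that inner function.
Check: d/dw[-3*exp(w**3/2 - w/4 - 2/3)] = (3 - 18*w**2)*exp(-2/3)*exp(-w/4)*exp(w**3/2)/4, which equals f(w).

An antiderivative is F(w) = -3*exp(w**3/2 - w/4 - 2/3).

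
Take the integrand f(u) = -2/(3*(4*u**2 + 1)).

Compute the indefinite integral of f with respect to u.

F(u) = -atan(2*u)/3 + C

A first test for any F(u): its u-derivative must equal f(u) identically.
Check: d/du[-atan(2*u)/3] = -2/(12*u**2 + 3), which equals f(u).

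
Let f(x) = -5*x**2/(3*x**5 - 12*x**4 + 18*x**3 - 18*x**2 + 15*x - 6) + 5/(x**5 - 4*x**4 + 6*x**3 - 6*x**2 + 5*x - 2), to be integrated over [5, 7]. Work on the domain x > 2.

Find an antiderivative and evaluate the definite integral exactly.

Antiderivative: F(x) = (-(x - 1)*log(x - 2) + 5*(x - 1)*log(x - 1) - 2*(x - 1)*log(x**2 + 1) + 2*(x - 1)*atan(x) + 5)/(3*(x - 1)); value = -2*log(50)/3 - 5*log(4)/3 - 2*atan(5)/3 - log(5)/3 - 5/36 + log(3)/3 + 2*atan(7)/3 + 2*log(26)/3 + 5*log(6)/3

Factor the denominator (3*(x - 2)*(x - 1)**2*(x**2 + 1)) and decompose: f = -2*(2*x - 1)/(3*(x**2 + 1)) + 5/(3*(x - 1)) - 5/(3*(x - 1)**2) - 1/(3*(x - 2)); each piece integrates to a log, atan, or power term.
F(x) = (-(x - 1)*log(x - 2) + 5*(x - 1)*log(x - 1) - 2*(x - 1)*log(x**2 + 1) + 2*(x - 1)*atan(x) + 5)/(3*(x - 1)) is an antiderivative of f.
Check: d/dx[(-(x - 1)*log(x - 2) + 5*(x - 1)*log(x - 1) - 2*(x - 1)*log(x**2 + 1) + 2*(x - 1)*atan(x) + 5)/(3*(x - 1))] = (15 - 5*x**2)/(3*x**5 - 12*x**4 + 18*x**3 - 18*x**2 + 15*x - 6), which equals f(x).
F(7) = -2*log(50)/3 - log(5)/3 + 5/18 + 2*atan(7)/3 + 5*log(6)/3; F(5) = -2*log(26)/3 - log(3)/3 + 5/12 + 2*atan(5)/3 + 5*log(4)/3.
Integral = F(7) - F(5) = -2*log(50)/3 - 5*log(4)/3 - 2*atan(5)/3 - log(5)/3 - 5/36 + log(3)/3 + 2*atan(7)/3 + 2*log(26)/3 + 5*log(6)/3.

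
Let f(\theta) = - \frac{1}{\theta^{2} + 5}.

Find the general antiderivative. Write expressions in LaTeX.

F(\theta) = - \frac{\sqrt{5} \operatorname{atan}{\left(\frac{\sqrt{5} \theta}{5} \right)}}{5} + C

For F(\theta) to be correct the identity F'(\theta) - f(\theta) = 0 must hold.
Check: d/d\theta[- \frac{\sqrt{5} \operatorname{atan}{\left(\frac{\sqrt{5} \theta}{5} \right)}}{5}] = - \frac{1}{\theta^{2} + 5} = f(\theta).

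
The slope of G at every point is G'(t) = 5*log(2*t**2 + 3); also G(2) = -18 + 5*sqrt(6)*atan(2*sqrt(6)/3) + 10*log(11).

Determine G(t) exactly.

G(t) = 5*t*log(2*t**2 + 3) - 10*t + 5*sqrt(6)*atan(sqrt(6)*t/3) + 2

A candidate passes only if d/dt[G] lands on the given G'(t) exactly.
A general antiderivative is 5*t*log(2*t**2 + 3) - 10*t + 5*sqrt(6)*atan(sqrt(6)*t/3) + C.
The condition gives C = -18 + 5*sqrt(6)*atan(2*sqrt(6)/3) + 10*log(11) - (-20 + 5*sqrt(6)*atan(2*sqrt(6)/3) + 10*log(11)) = 2.
So G(t) = 5*t*log(2*t**2 + 3) - 10*t + 5*sqrt(6)*atan(sqrt(6)*t/3) + 2.
Check: d/dt[5*t*log(2*t**2 + 3) - 10*t + 5*sqrt(6)*atan(sqrt(6)*t/3) + 2] = 5*log(2*t**2 + 3) = G'(t).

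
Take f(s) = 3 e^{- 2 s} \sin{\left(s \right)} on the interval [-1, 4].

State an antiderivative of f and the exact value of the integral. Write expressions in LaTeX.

Antiderivative: F(s) = - \frac{6 e^{- 2 s} \sin{\left(s \right)}}{5} - \frac{3 e^{- 2 s} \cos{\left(s \right)}}{5}; value = - \frac{6 e^{2} \sin{\left(1 \right)}}{5} - \frac{3 \cos{\left(4 \right)}}{5 e^{8}} - \frac{6 \sin{\left(4 \right)}}{5 e^{8}} + \frac{3 e^{2} \cos{\left(1 \right)}}{5}

Check any antiderivative F(s) by computing F'(s) and comparing it with f(s).
F(s) = - \frac{6 e^{- 2 s} \sin{\left(s \right)}}{5} - \frac{3 e^{- 2 s} \cos{\left(s \right)}}{5} is an antiderivative of f.
Check: d/ds[- \frac{6 e^{- 2 s} \sin{\left(s \right)}}{5} - \frac{3 e^{- 2 s} \cos{\left(s \right)}}{5}] = 3 e^{- 2 s} \sin{\left(s \right)} = f(s).
F(4) = - \frac{3 \cos{\left(4 \right)}}{5 e^{8}} - \frac{6 \sin{\left(4 \right)}}{5 e^{8}}; F(-1) = - \frac{3 e^{2} \cos{\left(1 \right)}}{5} + \frac{6 e^{2} \sin{\left(1 \right)}}{5}.
Integral = F(4) - F(-1) = - \frac{6 e^{2} \sin{\left(1 \right)}}{5} - \frac{3 \cos{\left(4 \right)}}{5 e^{8}} - \frac{6 \sin{\left(4 \right)}}{5 e^{8}} + \frac{3 e^{2} \cos{\left(1 \right)}}{5}.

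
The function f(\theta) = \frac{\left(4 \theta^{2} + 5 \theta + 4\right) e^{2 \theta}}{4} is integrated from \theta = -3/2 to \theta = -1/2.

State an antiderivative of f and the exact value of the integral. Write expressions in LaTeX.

Antiderivative: F(\theta) = \frac{\left(8 \theta^{2} + 2 \theta + 7\right) e^{2 \theta}}{16}; value = - \frac{11}{8 e^{3}} + \frac{1}{2 e}

f has the shape u'v + uv' for u = \frac{\theta^{2}}{2} + \frac{\theta}{8} + \frac{7}{16} and v = e^{2 \theta} — it is the derivative of the product u*v.
F(\theta) = \frac{\left(8 \theta^{2} + 2 \theta + 7\right) e^{2 \theta}}{16} is an antiderivative of f.
Check: d/d\theta[\frac{\left(8 \theta^{2} + 2 \theta + 7\right) e^{2 \theta}}{16}] = \theta^{2} e^{2 \theta} + \frac{5 \theta e^{2 \theta}}{4} + e^{2 \theta}, which equals f(\theta).
F(-1/2) = \frac{1}{2 e}; F(-3/2) = \frac{11}{8 e^{3}}.
Integral = F(-1/2) - F(-3/2) = - \frac{11}{8 e^{3}} + \frac{1}{2 e}.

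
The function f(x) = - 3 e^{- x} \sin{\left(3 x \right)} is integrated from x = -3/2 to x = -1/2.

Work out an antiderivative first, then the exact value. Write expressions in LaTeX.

Antiderivative: F(x) = \frac{3 e^{- x} \sin{\left(3 x \right)}}{10} + \frac{9 e^{- x} \cos{\left(3 x \right)}}{10}; value = \frac{3 e^{\frac{3}{2}} \sin{\left(\frac{9}{2} \right)}}{10} - \frac{3 e^{\frac{1}{2}} \sin{\left(\frac{3}{2} \right)}}{10} + \frac{9 e^{\frac{1}{2}} \cos{\left(\frac{3}{2} \right)}}{10} - \frac{9 e^{\frac{3}{2}} \cos{\left(\frac{9}{2} \right)}}{10}

A candidate is checked by its d/dx: the result must match f(x).
F(x) = \frac{3 e^{- x} \sin{\left(3 x \right)}}{10} + \frac{9 e^{- x} \cos{\left(3 x \right)}}{10} is an antiderivative of f.
Check: d/dx[\frac{3 e^{- x} \sin{\left(3 x \right)}}{10} + \frac{9 e^{- x} \cos{\left(3 x \right)}}{10}] = - 3 e^{- x} \sin{\left(3 x \right)} = f(x).
F(-1/2) = - \frac{3 e^{\frac{1}{2}} \sin{\left(\frac{3}{2} \right)}}{10} + \frac{9 e^{\frac{1}{2}} \cos{\left(\frac{3}{2} \right)}}{10}; F(-3/2) = \frac{9 e^{\frac{3}{2}} \cos{\left(\frac{9}{2} \right)}}{10} - \frac{3 e^{\frac{3}{2}} \sin{\left(\frac{9}{2} \right)}}{10}.
Integral = F(-1/2) - F(-3/2) = \frac{3 e^{\frac{3}{2}} \sin{\left(\frac{9}{2} \right)}}{10} - \frac{3 e^{\frac{1}{2}} \sin{\left(\frac{3}{2} \right)}}{10} + \frac{9 e^{\frac{1}{2}} \cos{\left(\frac{3}{2} \right)}}{10} - \frac{9 e^{\frac{3}{2}} \cos{\left(\frac{9}{2} \right)}}{10}.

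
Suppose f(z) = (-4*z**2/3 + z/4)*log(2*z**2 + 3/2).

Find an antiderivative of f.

Differentiate the proposed F(z) back; it has to land on f(z) exactly.
Check: d/dz[8*z**3/27 - z**2/8 - 2*z/3 + (-4*z**3/9 + z**2/8)*log(2*z**2 + 3/2) + 3*log(z**2 + 3/4)/32 + sqrt(3)*atan(2*sqrt(3)*z/3)/3] = -4*z**2*log(2*z**2 + 3/2)/3 + z*log(2*z**2 + 3/2)/4, which equals f(z).

An antiderivative is F(z) = 8*z**3/27 - z**2/8 - 2*z/3 + (-4*z**3/9 + z**2/8)*log(2*z**2 + 3/2) + 3*log(z**2 + 3/4)/32 + sqrt(3)*atan(2*sqrt(3)*z/3)/3.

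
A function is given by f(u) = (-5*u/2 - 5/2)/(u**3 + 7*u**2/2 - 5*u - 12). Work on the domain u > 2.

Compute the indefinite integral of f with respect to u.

The denominator factors as (u - 2)*(u + 4)*(2*u + 3); partial fractions split f into directly integrable pieces: -2/(7*(2*u + 3)) + 1/(2*(u + 4)) - 5/(14*(u - 2)).
Check: d/du[-5*log(u - 2)/14 - log(u + 3/2)/7 + log(u + 4)/2] = (-5*u - 5)/(2*u**3 + 7*u**2 - 10*u - 24), which equals f(u).

F(u) = -5*log(u - 2)/14 - log(u + 3/2)/7 + log(u + 4)/2 + C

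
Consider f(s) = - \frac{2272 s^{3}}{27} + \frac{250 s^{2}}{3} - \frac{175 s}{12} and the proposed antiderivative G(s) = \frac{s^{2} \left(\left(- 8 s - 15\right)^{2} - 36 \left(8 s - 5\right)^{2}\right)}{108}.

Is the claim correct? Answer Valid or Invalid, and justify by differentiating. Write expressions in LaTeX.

d/ds[G] = - \frac{2240 s^{3}}{27} + \frac{260 s^{2}}{3} - \frac{25 s}{2}
d/ds[G] - f(s) = \frac{32 s^{3}}{27} + \frac{10 s^{2}}{3} + \frac{25 s}{12} != 0.

Invalid: d/ds[G] - f = \frac{32 s^{3}}{27} + \frac{10 s^{2}}{3} + \frac{25 s}{12}, which is not 0.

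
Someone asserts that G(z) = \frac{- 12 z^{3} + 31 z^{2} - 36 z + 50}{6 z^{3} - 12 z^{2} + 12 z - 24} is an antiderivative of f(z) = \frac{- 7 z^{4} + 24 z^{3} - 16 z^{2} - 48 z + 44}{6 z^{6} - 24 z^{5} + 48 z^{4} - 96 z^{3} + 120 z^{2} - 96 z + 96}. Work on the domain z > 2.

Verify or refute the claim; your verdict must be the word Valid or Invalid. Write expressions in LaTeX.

Valid. The derivative of G reproduces f.

d/dz[G] = \frac{- 7 z^{4} + 24 z^{3} - 16 z^{2} - 48 z + 44}{6 z^{6} - 24 z^{5} + 48 z^{4} - 96 z^{3} + 120 z^{2} - 96 z + 96}
This equals f(z) exactly, so the claim holds.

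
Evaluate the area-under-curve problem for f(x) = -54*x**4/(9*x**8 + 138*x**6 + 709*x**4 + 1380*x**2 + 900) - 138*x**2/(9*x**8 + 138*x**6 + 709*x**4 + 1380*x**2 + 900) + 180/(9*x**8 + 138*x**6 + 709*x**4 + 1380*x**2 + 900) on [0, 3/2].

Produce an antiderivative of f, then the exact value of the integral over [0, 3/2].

The integrand splits into summands that can be handled one at a time.
F(x) = 6*x/(3*x**4 + 23*x**2 + 30) is an antiderivative of f.
Check: d/dx[6*x/(3*x**4 + 23*x**2 + 30)] = (-54*x**4 - 138*x**2 + 180)/(9*x**8 + 138*x**6 + 709*x**4 + 1380*x**2 + 900), which equals f(x).
F(3/2) = 48/517; F(0) = 0.
Integral = F(3/2) - F(0) = 48/517.

Antiderivative: F(x) = 6*x/(3*x**4 + 23*x**2 + 30); value = 48/517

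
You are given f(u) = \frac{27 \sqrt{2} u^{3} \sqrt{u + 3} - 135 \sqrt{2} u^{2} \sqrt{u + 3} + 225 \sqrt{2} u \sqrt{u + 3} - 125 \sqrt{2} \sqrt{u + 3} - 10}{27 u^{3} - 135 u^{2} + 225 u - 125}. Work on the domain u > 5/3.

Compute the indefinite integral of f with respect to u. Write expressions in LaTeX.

F(u) = \frac{2 \sqrt{2} \left(u + 3\right)^{\frac{3}{2}} \left(3 u - 5\right)^{2} + 5}{3 \left(3 u - 5\right)^{2}} + C

Check any antiderivative F(u) by computing F'(u) and comparing it with f(u).
Check: d/du[\frac{2 \sqrt{2} \left(u + 3\right)^{\frac{3}{2}} \left(3 u - 5\right)^{2} + 5}{3 \left(3 u - 5\right)^{2}}] = \frac{27 \sqrt{2} u^{3} \sqrt{u + 3} - 135 \sqrt{2} u^{2} \sqrt{u + 3} + 225 \sqrt{2} u \sqrt{u + 3} - 125 \sqrt{2} \sqrt{u + 3} - 10}{27 u^{3} - 135 u^{2} + 225 u - 125} = f(u).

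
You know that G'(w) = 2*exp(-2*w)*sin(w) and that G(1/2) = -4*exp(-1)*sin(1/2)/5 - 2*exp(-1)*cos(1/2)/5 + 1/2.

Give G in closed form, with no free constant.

Whatever form G(w) takes, its d/dw must return the stated G'(w).
A general antiderivative is -4*exp(-2*w)*sin(w)/5 - 2*exp(-2*w)*cos(w)/5 + C.
The condition gives C = -4*exp(-1)*sin(1/2)/5 - 2*exp(-1)*cos(1/2)/5 + 1/2 - (-4*exp(-1)*sin(1/2)/5 - 2*exp(-1)*cos(1/2)/5) = 1/2.
So G(w) = (5*exp(2*w) - 8*sin(w) - 4*cos(w))*exp(-2*w)/10.
Check: d/dw[(5*exp(2*w) - 8*sin(w) - 4*cos(w))*exp(-2*w)/10] = 2*exp(-2*w)*sin(w) = G'(w).

G(w) = (5*exp(2*w) - 8*sin(w) - 4*cos(w))*exp(-2*w)/10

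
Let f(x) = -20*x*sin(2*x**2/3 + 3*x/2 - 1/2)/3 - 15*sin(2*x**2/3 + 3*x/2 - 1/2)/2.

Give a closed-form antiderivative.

An antiderivative is F(x) = 5*cos(2*x**2/3 + 3*x/2 - 1/2).

f matches the chain-rule pattern g'(h)*h' with inner function h(x) = 2*x**2/3 + 3*x/2 - 1/2; substituting u = h(x) collapses the integral.
Check: d/dx[5*cos(2*x**2/3 + 3*x/2 - 1/2)] = -20*x*sin(2*x**2/3 + 3*x/2 - 1/2)/3 - 15*sin(2*x**2/3 + 3*x/2 - 1/2)/2 = f(x).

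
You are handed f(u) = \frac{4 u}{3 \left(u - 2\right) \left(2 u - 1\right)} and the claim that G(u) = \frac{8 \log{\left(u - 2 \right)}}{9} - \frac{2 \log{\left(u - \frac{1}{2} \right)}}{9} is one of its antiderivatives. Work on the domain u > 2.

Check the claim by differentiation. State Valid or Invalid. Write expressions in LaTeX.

d/du[G] = \frac{4 u}{6 u^{2} - 15 u + 6}
This equals f(u) exactly, so the claim holds.

Valid - the claim checks out under differentiation.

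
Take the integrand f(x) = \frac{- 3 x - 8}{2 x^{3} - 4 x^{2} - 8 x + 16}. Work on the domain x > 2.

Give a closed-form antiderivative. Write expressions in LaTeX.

An antiderivative is F(x) = - \frac{- x \log{\left(x - 2 \right)} + x \log{\left(x + 2 \right)} + 2 \log{\left(x - 2 \right)} - 2 \log{\left(x + 2 \right)} - 28}{16 \left(x - 2\right)}.

The denominator factors as 2 \left(x - 2\right)^{2} \left(x + 2\right); partial fractions split f into directly integrable pieces: - \frac{1}{16 \left(x + 2\right)} + \frac{1}{16 \left(x - 2\right)} - \frac{7}{4 \left(x - 2\right)^{2}}.
Check: d/dx[- \frac{- x \log{\left(x - 2 \right)} + x \log{\left(x + 2 \right)} + 2 \log{\left(x - 2 \right)} - 2 \log{\left(x + 2 \right)} - 28}{16 \left(x - 2\right)}] = \frac{- 3 x - 8}{2 x^{3} - 4 x^{2} - 8 x + 16} = f(x).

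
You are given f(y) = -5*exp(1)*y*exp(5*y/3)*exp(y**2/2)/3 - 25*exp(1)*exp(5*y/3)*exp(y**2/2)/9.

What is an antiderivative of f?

An antiderivative is F(y) = -5*exp(1)*exp(5*y/3)*exp(y**2/2)/3.

The substitution u = y**2/2 + 5*y/3 + 1 works: f is exactly (dF/du)*(du/dy) for that inner function.
Check: d/dy[-5*exp(1)*exp(5*y/3)*exp(y**2/2)/3] = -5*exp(1)*y*exp(5*y/3)*exp(y**2/2)/3 - 25*exp(1)*exp(5*y/3)*exp(y**2/2)/9 = f(y).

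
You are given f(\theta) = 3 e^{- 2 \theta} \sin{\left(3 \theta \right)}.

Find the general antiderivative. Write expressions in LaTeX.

F(\theta) = - \frac{6 e^{- 2 \theta} \sin{\left(3 \theta \right)}}{13} - \frac{9 e^{- 2 \theta} \cos{\left(3 \theta \right)}}{13} + C

Any candidate F(\theta) must reproduce f(\theta) exactly when differentiated.
Check: d/d\theta[- \frac{6 e^{- 2 \theta} \sin{\left(3 \theta \right)}}{13} - \frac{9 e^{- 2 \theta} \cos{\left(3 \theta \right)}}{13}] = 3 e^{- 2 \theta} \sin{\left(3 \theta \right)} = f(\theta).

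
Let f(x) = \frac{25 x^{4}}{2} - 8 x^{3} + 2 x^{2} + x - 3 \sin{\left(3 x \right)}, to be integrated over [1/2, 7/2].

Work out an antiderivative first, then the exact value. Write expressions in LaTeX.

Antiderivative: F(x) = \frac{15 x^{5} - 12 x^{4} + 4 x^{3} + 3 x^{2} + 6 \cos{\left(3 x \right)} + 10}{6}; value = \cos{\left(\frac{21}{2} \right)} - \cos{\left(\frac{3}{2} \right)} + \frac{33519}{32}

Integrate term by term and add the pieces.
F(x) = \frac{15 x^{5} - 12 x^{4} + 4 x^{3} + 3 x^{2} + 6 \cos{\left(3 x \right)} + 10}{6} is an antiderivative of f.
Check: d/dx[\frac{15 x^{5} - 12 x^{4} + 4 x^{3} + 3 x^{2} + 6 \cos{\left(3 x \right)} + 10}{6}] = \frac{25 x^{4}}{2} - 8 x^{3} + 2 x^{2} + x - 3 \sin{\left(3 x \right)} = f(x).
F(7/2) = \cos{\left(\frac{21}{2} \right)} + \frac{67155}{64}; F(1/2) = \cos{\left(\frac{3}{2} \right)} + \frac{117}{64}.
Integral = F(7/2) - F(1/2) = \cos{\left(\frac{21}{2} \right)} - \cos{\left(\frac{3}{2} \right)} + \frac{33519}{32}.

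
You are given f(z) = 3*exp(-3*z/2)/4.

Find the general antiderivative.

A candidate is checked by its d/dz: the result must match f(z).
Check: d/dz[-exp(-3*z/2)/2] = 3*exp(-3*z/2)/4 = f(z).

F(z) = -exp(-3*z/2)/2 + C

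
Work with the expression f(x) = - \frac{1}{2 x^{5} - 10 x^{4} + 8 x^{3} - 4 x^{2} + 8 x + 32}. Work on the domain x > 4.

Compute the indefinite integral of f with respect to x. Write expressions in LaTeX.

The denominator factors as 2 \left(x - 4\right) \left(x - 2\right) \left(x + 1\right) \left(x^{2} + 2\right); partial fractions split f into directly integrable pieces: - \frac{1}{36 \left(x^{2} + 2\right)} - \frac{1}{90 \left(x + 1\right)} + \frac{1}{72 \left(x - 2\right)} - \frac{1}{360 \left(x - 4\right)}.
Check: d/dx[- \frac{\log{\left(x - 4 \right)} - 5 \log{\left(x - 2 \right)} + 4 \log{\left(x + 1 \right)} + 5 \sqrt{2} \operatorname{atan}{\left(\frac{\sqrt{2} x}{2} \right)}}{360}] = - \frac{1}{2 x^{5} - 10 x^{4} + 8 x^{3} - 4 x^{2} + 8 x + 32} = f(x).

F(x) = - \frac{\log{\left(x - 4 \right)} - 5 \log{\left(x - 2 \right)} + 4 \log{\left(x + 1 \right)} + 5 \sqrt{2} \operatorname{atan}{\left(\frac{\sqrt{2} x}{2} \right)}}{360} + C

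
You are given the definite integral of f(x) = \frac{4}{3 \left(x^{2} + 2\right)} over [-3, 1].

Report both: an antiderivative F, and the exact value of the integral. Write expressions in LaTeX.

Recover f(x) by differentiating a candidate F(x); any mismatch rules it out.
F(x) = \frac{2 \sqrt{2} \operatorname{atan}{\left(\frac{\sqrt{2} x}{2} \right)}}{3} is an antiderivative of f.
Check: d/dx[\frac{2 \sqrt{2} \operatorname{atan}{\left(\frac{\sqrt{2} x}{2} \right)}}{3}] = \frac{4}{3 x^{2} + 6}, which equals f(x).
F(1) = \frac{2 \sqrt{2} \operatorname{atan}{\left(\frac{\sqrt{2}}{2} \right)}}{3}; F(-3) = - \frac{2 \sqrt{2} \operatorname{atan}{\left(\frac{3 \sqrt{2}}{2} \right)}}{3}.
Integral = F(1) - F(-3) = \frac{2 \sqrt{2} \operatorname{atan}{\left(\frac{\sqrt{2}}{2} \right)}}{3} + \frac{2 \sqrt{2} \operatorname{atan}{\left(\frac{3 \sqrt{2}}{2} \right)}}{3}.

Antiderivative: F(x) = \frac{2 \sqrt{2} \operatorname{atan}{\left(\frac{\sqrt{2} x}{2} \right)}}{3}; value = \frac{2 \sqrt{2} \operatorname{atan}{\left(\frac{\sqrt{2}}{2} \right)}}{3} + \frac{2 \sqrt{2} \operatorname{atan}{\left(\frac{3 \sqrt{2}}{2} \right)}}{3}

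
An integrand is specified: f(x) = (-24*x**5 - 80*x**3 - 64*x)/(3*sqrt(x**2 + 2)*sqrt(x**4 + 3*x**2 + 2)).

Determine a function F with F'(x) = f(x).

An antiderivative is F(x) = -8*sqrt(x**2 + 2)*sqrt(x**4 + 3*x**2 + 2)/3.

f has the shape u'v + uv' for u = -8*sqrt(x**2 + 2)/3 and v = sqrt(x**4 + 3*x**2 + 2) — it is the derivative of the product u*v.
Check: d/dx[-8*sqrt(x**2 + 2)*sqrt(x**4 + 3*x**2 + 2)/3] = (-24*x**5 - 80*x**3 - 64*x)/(3*sqrt(x**2 + 2)*sqrt(x**4 + 3*x**2 + 2)) = f(x).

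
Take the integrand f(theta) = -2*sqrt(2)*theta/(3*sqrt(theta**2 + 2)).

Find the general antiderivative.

F(theta) = -2*sqrt(2)*sqrt(theta**2 + 2)/3 + C

The substitution u = 2*theta**2 + 4 works: f is exactly (dF/du)*(du/dtheta) for that inner function.
Check: d/dtheta[-2*sqrt(2)*sqrt(theta**2 + 2)/3] = -2*sqrt(2)*theta/(3*sqrt(theta**2 + 2)) = f(theta).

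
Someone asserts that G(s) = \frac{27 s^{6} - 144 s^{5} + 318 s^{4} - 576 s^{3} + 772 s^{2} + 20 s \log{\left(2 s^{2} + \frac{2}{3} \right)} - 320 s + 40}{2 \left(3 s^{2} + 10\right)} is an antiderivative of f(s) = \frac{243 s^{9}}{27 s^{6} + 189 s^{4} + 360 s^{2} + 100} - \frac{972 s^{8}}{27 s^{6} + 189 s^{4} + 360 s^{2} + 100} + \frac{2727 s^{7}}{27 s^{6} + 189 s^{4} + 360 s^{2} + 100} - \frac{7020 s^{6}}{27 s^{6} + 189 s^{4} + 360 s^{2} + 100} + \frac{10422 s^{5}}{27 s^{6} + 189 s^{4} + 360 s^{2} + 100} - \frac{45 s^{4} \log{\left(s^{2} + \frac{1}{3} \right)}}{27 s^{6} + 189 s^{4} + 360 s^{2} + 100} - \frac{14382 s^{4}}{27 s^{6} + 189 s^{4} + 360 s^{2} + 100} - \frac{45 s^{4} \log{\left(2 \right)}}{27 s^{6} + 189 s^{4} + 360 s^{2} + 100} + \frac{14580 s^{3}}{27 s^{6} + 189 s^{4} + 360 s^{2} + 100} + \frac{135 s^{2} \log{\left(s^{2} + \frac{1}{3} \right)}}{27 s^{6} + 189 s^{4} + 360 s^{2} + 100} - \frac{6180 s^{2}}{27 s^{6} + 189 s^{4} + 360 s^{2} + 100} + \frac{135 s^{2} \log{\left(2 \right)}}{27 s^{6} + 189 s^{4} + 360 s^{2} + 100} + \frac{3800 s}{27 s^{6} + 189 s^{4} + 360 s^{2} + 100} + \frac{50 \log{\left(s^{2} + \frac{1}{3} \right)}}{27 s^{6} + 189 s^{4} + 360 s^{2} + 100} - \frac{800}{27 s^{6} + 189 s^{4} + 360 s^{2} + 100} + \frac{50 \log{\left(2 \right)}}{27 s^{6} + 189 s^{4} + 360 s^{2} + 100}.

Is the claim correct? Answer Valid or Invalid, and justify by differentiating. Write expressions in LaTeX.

Invalid: d/ds[G] - f = \frac{243 s^{9} - 972 s^{8} + 2727 s^{7} - 7020 s^{6} + 10422 s^{5} - 45 s^{4} \log{\left(s^{2} + \frac{1}{3} \right)} - 14382 s^{4} - 45 s^{4} \log{\left(2 \right)} + 14580 s^{3} + 135 s^{2} \log{\left(s^{2} + \frac{1}{3} \right)} - 6180 s^{2} + 135 s^{2} \log{\left(2 \right)} + 3800 s + 50 \log{\left(s^{2} + \frac{1}{3} \right)} - 800 + 50 \log{\left(2 \right)}}{27 s^{6} + 189 s^{4} + 360 s^{2} + 100}, which is not 0.

d/ds[G] = \frac{486 s^{9} - 1944 s^{8} + 5454 s^{7} - 14040 s^{6} + 20844 s^{5} - 90 s^{4} \log{\left(s^{2} + \frac{1}{3} \right)} - 28764 s^{4} - 90 s^{4} \log{\left(2 \right)} + 29160 s^{3} + 270 s^{2} \log{\left(s^{2} + \frac{1}{3} \right)} - 12360 s^{2} + 270 s^{2} \log{\left(2 \right)} + 7600 s + 100 \log{\left(s^{2} + \frac{1}{3} \right)} - 1600 + 100 \log{\left(2 \right)}}{27 s^{6} + 189 s^{4} + 360 s^{2} + 100}
d/ds[G] - f(s) = \frac{243 s^{9} - 972 s^{8} + 2727 s^{7} - 7020 s^{6} + 10422 s^{5} - 45 s^{4} \log{\left(s^{2} + \frac{1}{3} \right)} - 14382 s^{4} - 45 s^{4} \log{\left(2 \right)} + 14580 s^{3} + 135 s^{2} \log{\left(s^{2} + \frac{1}{3} \right)} - 6180 s^{2} + 135 s^{2} \log{\left(2 \right)} + 3800 s + 50 \log{\left(s^{2} + \frac{1}{3} \right)} - 800 + 50 \log{\left(2 \right)}}{27 s^{6} + 189 s^{4} + 360 s^{2} + 100} != 0.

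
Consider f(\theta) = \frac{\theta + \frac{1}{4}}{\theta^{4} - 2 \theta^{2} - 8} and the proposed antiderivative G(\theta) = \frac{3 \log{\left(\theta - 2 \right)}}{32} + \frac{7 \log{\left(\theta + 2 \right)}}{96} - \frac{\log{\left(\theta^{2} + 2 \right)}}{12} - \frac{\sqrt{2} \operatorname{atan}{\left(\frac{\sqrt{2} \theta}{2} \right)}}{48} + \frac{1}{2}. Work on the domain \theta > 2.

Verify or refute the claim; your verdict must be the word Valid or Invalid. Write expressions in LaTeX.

Valid. The derivative of G reproduces f.

d/d\theta[G] = \frac{4 \theta + 1}{4 \theta^{4} - 8 \theta^{2} - 32}
This equals f(\theta) exactly, so the claim holds.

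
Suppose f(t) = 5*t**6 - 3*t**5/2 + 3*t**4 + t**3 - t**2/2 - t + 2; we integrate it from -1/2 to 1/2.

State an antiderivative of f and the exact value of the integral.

Antiderivative: F(t) = 5*t**7/7 - t**6/4 + 3*t**5/5 + t**4/4 - t**3/6 - t**2/2 + 2*t; value = 13487/6720

The integrand splits into summands that can be handled one at a time.
F(t) = 5*t**7/7 - t**6/4 + 3*t**5/5 + t**4/4 - t**3/6 - t**2/2 + 2*t is an antiderivative of f.
Check: d/dt[5*t**7/7 - t**6/4 + 3*t**5/5 + t**4/4 - t**3/6 - t**2/2 + 2*t] = 5*t**6 - 3*t**5/2 + 3*t**4 + t**3 - t**2/2 - t + 2 = f(t).
F(1/2) = 23929/26880; F(-1/2) = -30019/26880.
Integral = F(1/2) - F(-1/2) = 13487/6720.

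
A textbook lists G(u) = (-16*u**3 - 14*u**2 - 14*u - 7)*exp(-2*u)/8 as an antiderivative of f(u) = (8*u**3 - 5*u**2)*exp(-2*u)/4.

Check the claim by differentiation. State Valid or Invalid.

d/du[G] = (8*u**3 - 5*u**2)*exp(-2*u)/2
d/du[G] - f(u) = (8*u**3 - 5*u**2)*exp(-2*u)/4 != 0.

Invalid: d/du[G] - f = (8*u**3 - 5*u**2)*exp(-2*u)/4, which is not 0.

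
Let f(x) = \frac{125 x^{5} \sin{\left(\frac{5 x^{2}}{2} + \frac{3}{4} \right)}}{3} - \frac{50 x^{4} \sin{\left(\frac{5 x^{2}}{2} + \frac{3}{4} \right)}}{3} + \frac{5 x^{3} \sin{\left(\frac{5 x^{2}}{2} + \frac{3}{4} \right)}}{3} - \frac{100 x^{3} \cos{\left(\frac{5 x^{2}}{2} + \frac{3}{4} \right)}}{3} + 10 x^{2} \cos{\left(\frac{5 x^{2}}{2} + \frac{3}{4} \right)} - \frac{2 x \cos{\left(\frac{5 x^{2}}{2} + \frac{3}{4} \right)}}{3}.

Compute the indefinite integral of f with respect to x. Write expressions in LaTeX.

F(x) = - \frac{\left(- 5 x^{2} + x\right)^{2} \cos{\left(\frac{5 x^{2}}{2} + \frac{3}{4} \right)}}{3} + C

f has the shape u'v + uv' for u = - \frac{\left(- 5 x^{2} + x\right)^{2}}{3} and v = \cos{\left(\frac{5 x^{2}}{2} + \frac{3}{4} \right)} — it is the derivative of the product u*v.
Check: d/dx[- \frac{\left(- 5 x^{2} + x\right)^{2} \cos{\left(\frac{5 x^{2}}{2} + \frac{3}{4} \right)}}{3}] = \frac{125 x^{5} \sin{\left(\frac{5 x^{2}}{2} + \frac{3}{4} \right)}}{3} - \frac{50 x^{4} \sin{\left(\frac{5 x^{2}}{2} + \frac{3}{4} \right)}}{3} + \frac{5 x^{3} \sin{\left(\frac{5 x^{2}}{2} + \frac{3}{4} \right)}}{3} - \frac{100 x^{3} \cos{\left(\frac{5 x^{2}}{2} + \frac{3}{4} \right)}}{3} + 10 x^{2} \cos{\left(\frac{5 x^{2}}{2} + \frac{3}{4} \right)} - \frac{2 x \cos{\left(\frac{5 x^{2}}{2} + \frac{3}{4} \right)}}{3} = f(x).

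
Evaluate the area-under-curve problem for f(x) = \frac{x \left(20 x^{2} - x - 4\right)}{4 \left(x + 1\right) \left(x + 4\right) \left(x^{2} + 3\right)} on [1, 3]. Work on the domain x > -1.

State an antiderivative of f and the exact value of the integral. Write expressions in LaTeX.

The denominator factors as 4 \left(x + 1\right) \left(x + 4\right) \left(x^{2} + 3\right); partial fractions split f into directly integrable pieces: - \frac{79 x + 957}{304 \left(x^{2} + 3\right)} + \frac{320}{57 \left(x + 4\right)} - \frac{17}{48 \left(x + 1\right)}.
F(x) = - \frac{17 \log{\left(x + 1 \right)}}{48} + \frac{320 \log{\left(x + 4 \right)}}{57} - \frac{79 \log{\left(x^{2} + 3 \right)}}{608} - \frac{319 \sqrt{3} \operatorname{atan}{\left(\frac{\sqrt{3} x}{3} \right)}}{304} is an antiderivative of f.
Check: d/dx[- \frac{17 \log{\left(x + 1 \right)}}{48} + \frac{320 \log{\left(x + 4 \right)}}{57} - \frac{79 \log{\left(x^{2} + 3 \right)}}{608} - \frac{319 \sqrt{3} \operatorname{atan}{\left(\frac{\sqrt{3} x}{3} \right)}}{304}] = \frac{20 x^{3} - x^{2} - 4 x}{4 x^{4} + 20 x^{3} + 28 x^{2} + 60 x + 48}, which equals f(x).
F(3) = - \frac{319 \sqrt{3} \pi}{912} - \frac{17 \log{\left(4 \right)}}{48} - \frac{79 \log{\left(12 \right)}}{608} + \frac{320 \log{\left(7 \right)}}{57}; F(1) = - \frac{319 \sqrt{3} \pi}{1824} - \frac{17 \log{\left(2 \right)}}{48} - \frac{79 \log{\left(4 \right)}}{608} + \frac{320 \log{\left(5 \right)}}{57}.
Integral = F(3) - F(1) = - \frac{320 \log{\left(5 \right)}}{57} - \frac{319 \sqrt{3} \pi}{1824} - \frac{79 \log{\left(12 \right)}}{608} - \frac{409 \log{\left(4 \right)}}{1824} + \frac{17 \log{\left(2 \right)}}{48} + \frac{320 \log{\left(7 \right)}}{57}.

Antiderivative: F(x) = - \frac{17 \log{\left(x + 1 \right)}}{48} + \frac{320 \log{\left(x + 4 \right)}}{57} - \frac{79 \log{\left(x^{2} + 3 \right)}}{608} - \frac{319 \sqrt{3} \operatorname{atan}{\left(\frac{\sqrt{3} x}{3} \right)}}{304}; value = - \frac{320 \log{\left(5 \right)}}{57} - \frac{319 \sqrt{3} \pi}{1824} - \frac{79 \log{\left(12 \right)}}{608} - \frac{409 \log{\left(4 \right)}}{1824} + \frac{17 \log{\left(2 \right)}}{48} + \frac{320 \log{\left(7 \right)}}{57}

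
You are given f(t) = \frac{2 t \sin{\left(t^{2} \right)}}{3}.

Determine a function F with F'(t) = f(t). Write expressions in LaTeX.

An antiderivative is F(t) = - \frac{\cos{\left(t^{2} \right)}}{3}.

Differentiate the proposed F(t) back; it has to land on f(t) exactly.
Check: d/dt[- \frac{\cos{\left(t^{2} \right)}}{3}] = \frac{2 t \sin{\left(t^{2} \right)}}{3} = f(t).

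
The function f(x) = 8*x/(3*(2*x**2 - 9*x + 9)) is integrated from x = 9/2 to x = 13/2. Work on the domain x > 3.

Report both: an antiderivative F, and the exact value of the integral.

Antiderivative: F(x) = 4*(2*log(x - 3) - log(x - 3/2))/3; value = -4*log(5)/3 - 8*log(3/2)/3 + 4*log(3)/3 + 8*log(7/2)/3

Factor the denominator (3*(x - 3)*(2*x - 3)) and decompose: f = -8/(3*(2*x - 3)) + 8/(3*(x - 3)); each piece integrates to a log, atan, or power term.
F(x) = 4*(2*log(x - 3) - log(x - 3/2))/3 is an antiderivative of f.
Check: d/dx[4*(2*log(x - 3) - log(x - 3/2))/3] = 8*x/(6*x**2 - 27*x + 27), which equals f(x).
F(13/2) = -4*log(5)/3 + 8*log(7/2)/3; F(9/2) = -4*log(3)/3 + 8*log(3/2)/3.
Integral = F(13/2) - F(9/2) = -4*log(5)/3 - 8*log(3/2)/3 + 4*log(3)/3 + 8*log(7/2)/3.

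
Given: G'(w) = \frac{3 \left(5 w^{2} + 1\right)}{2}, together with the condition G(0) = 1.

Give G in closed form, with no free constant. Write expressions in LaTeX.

G(w) = \frac{5 w^{3}}{2} + \frac{3 w}{2} + 1

Differentiate the proposed G(w) back; it has to land on the given G'(w).
A general antiderivative is \frac{5 w^{3}}{2} + \frac{3 w}{2} + 1 + C.
The condition gives C = 1 - (1) = 0.
So G(w) = \frac{5 w^{3}}{2} + \frac{3 w}{2} + 1.
Check: d/dw[\frac{5 w^{3}}{2} + \frac{3 w}{2} + 1] = \frac{15 w^{2}}{2} + \frac{3}{2}, which equals G'(w).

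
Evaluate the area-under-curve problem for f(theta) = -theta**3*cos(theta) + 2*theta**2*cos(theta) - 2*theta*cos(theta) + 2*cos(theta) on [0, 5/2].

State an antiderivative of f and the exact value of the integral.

Integrate term by term and add the pieces.
F(theta) = -theta**3*sin(theta) + 2*theta**2*sin(theta) - 3*theta**2*cos(theta) + 4*theta*sin(theta) + 4*theta*cos(theta) - 2*sin(theta) + 4*cos(theta) is an antiderivative of f.
Check: d/dtheta[-theta**3*sin(theta) + 2*theta**2*sin(theta) - 3*theta**2*cos(theta) + 4*theta*sin(theta) + 4*theta*cos(theta) - 2*sin(theta) + 4*cos(theta)] = -theta**3*cos(theta) + 2*theta**2*cos(theta) - 2*theta*cos(theta) + 2*cos(theta) = f(theta).
F(5/2) = 39*sin(5/2)/8 - 19*cos(5/2)/4; F(0) = 4.
Integral = F(5/2) - F(0) = -4 + 39*sin(5/2)/8 - 19*cos(5/2)/4.

Antiderivative: F(theta) = -theta**3*sin(theta) + 2*theta**2*sin(theta) - 3*theta**2*cos(theta) + 4*theta*sin(theta) + 4*theta*cos(theta) - 2*sin(theta) + 4*cos(theta); value = -4 + 39*sin(5/2)/8 - 19*cos(5/2)/4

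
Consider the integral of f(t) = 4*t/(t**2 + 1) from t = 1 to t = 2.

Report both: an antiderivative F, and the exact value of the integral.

The substitution u = 3*t**2 + 3 works: f is exactly (dF/du)*(du/dt) for that inner function.
F(t) = 2*log(3*t**2 + 3) is an antiderivative of f.
Check: d/dt[2*log(3*t**2 + 3)] = 4*t/(t**2 + 1) = f(t).
F(2) = 2*log(15); F(1) = 2*log(6).
Integral = F(2) - F(1) = -2*log(6) + 2*log(15).

Antiderivative: F(t) = 2*log(3*t**2 + 3); value = -2*log(6) + 2*log(15)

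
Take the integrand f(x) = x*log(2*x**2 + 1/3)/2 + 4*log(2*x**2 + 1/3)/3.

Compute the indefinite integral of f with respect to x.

Integrate term by term and add the pieces.
Check: d/dx[x**2*log(2*x**2 + 1/3)/4 - x**2/4 + 4*x*log(2*x**2 + 1/3)/3 - 8*x/3 + log(x**2 + 1/6)/24 + 4*sqrt(6)*atan(sqrt(6)*x)/9] = x*log(2*x**2 + 1/3)/2 + 4*log(2*x**2 + 1/3)/3 = f(x).

F(x) = x**2*log(2*x**2 + 1/3)/4 - x**2/4 + 4*x*log(2*x**2 + 1/3)/3 - 8*x/3 + log(x**2 + 1/6)/24 + 4*sqrt(6)*atan(sqrt(6)*x)/9 + C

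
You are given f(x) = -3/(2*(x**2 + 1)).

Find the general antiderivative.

F(x) = -3*atan(x)/2 + C

A candidate is checked by its d/dx: the result must match f(x).
Check: d/dx[-3*atan(x)/2] = -3/(2*x**2 + 2), which equals f(x).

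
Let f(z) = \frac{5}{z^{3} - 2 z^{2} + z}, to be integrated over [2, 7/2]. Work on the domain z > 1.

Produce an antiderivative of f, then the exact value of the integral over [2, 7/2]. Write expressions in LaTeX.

Antiderivative: F(z) = 5 \log{\left(z \right)} - 5 \log{\left(z - 1 \right)} - \frac{5}{z - 1}; value = - 5 \log{\left(\frac{5}{2} \right)} - 5 \log{\left(2 \right)} + 3 + 5 \log{\left(\frac{7}{2} \right)}

Factor the denominator (z \left(z - 1\right)^{2}) and decompose: f = - \frac{5}{z - 1} + \frac{5}{\left(z - 1\right)^{2}} + \frac{5}{z}; each piece integrates to a log, atan, or power term.
F(z) = 5 \log{\left(z \right)} - 5 \log{\left(z - 1 \right)} - \frac{5}{z - 1} is an antiderivative of f.
Check: d/dz[5 \log{\left(z \right)} - 5 \log{\left(z - 1 \right)} - \frac{5}{z - 1}] = \frac{5}{z^{3} - 2 z^{2} + z} = f(z).
F(7/2) = - 5 \log{\left(\frac{5}{2} \right)} - 2 + 5 \log{\left(\frac{7}{2} \right)}; F(2) = -5 + 5 \log{\left(2 \right)}.
Integral = F(7/2) - F(2) = - 5 \log{\left(\frac{5}{2} \right)} - 5 \log{\left(2 \right)} + 3 + 5 \log{\left(\frac{7}{2} \right)}.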